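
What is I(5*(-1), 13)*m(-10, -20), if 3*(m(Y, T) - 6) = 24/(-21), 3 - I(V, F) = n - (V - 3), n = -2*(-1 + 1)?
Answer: -590/21 ≈ -28.095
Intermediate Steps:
n = 0 (n = -2*0 = 0)
I(V, F) = V (I(V, F) = 3 - (0 - (V - 3)) = 3 - (0 - (-3 + V)) = 3 - (0 + (3 - V)) = 3 - (3 - V) = 3 + (-3 + V) = V)
m(Y, T) = 118/21 (m(Y, T) = 6 + (24/(-21))/3 = 6 + (24*(-1/21))/3 = 6 + (⅓)*(-8/7) = 6 - 8/21 = 118/21)
I(5*(-1), 13)*m(-10, -20) = (5*(-1))*(118/21) = -5*118/21 = -590/21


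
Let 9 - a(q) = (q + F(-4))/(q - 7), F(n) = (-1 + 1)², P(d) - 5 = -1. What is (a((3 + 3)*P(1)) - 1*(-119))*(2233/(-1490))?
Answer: -2402708/12665 ≈ -189.71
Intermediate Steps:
P(d) = 4 (P(d) = 5 - 1 = 4)
F(n) = 0 (F(n) = 0² = 0)
a(q) = 9 - q/(-7 + q) (a(q) = 9 - (q + 0)/(q - 7) = 9 - q/(-7 + q))
(a((3 + 3)*P(1)) - 1*(-119))*(2233/(-1490)) = ((-63 + 8*((3 + 3)*4))/(-7 + (3 + 3)*4) - 1*(-119))*(2233/(-1490)) = ((-63 + 8*(6*4))/(-7 + 6*4) + 119)*(2233*(-1/1490)) = ((-63 + 8*24)/(-7 + 24) + 119)*(-2233/1490) = ((-63 + 192)/17 + 119)*(-2233/1490) = ((1/17)*129 + 119)*(-2233/1490) = (129/17 + 119)*(-2233/1490) = (2152/17)*(-2233/1490) = -2402708/12665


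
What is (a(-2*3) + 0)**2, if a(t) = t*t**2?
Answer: 46656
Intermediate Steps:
a(t) = t**3
(a(-2*3) + 0)**2 = ((-2*3)**3 + 0)**2 = ((-6)**3 + 0)**2 = (-216 + 0)**2 = (-216)**2 = 46656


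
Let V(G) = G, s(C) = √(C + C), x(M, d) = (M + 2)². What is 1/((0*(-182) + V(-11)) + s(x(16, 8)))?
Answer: 11/527 + 18*√2/527 ≈ 0.069176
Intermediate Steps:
x(M, d) = (2 + M)²
s(C) = √2*√C (s(C) = √(2*C) = √2*√C)
1/((0*(-182) + V(-11)) + s(x(16, 8))) = 1/((0*(-182) - 11) + √2*√((2 + 16)²)) = 1/((0 - 11) + √2*√(18²)) = 1/(-11 + √2*√324) = 1/(-11 + √2*18) = 1/(-11 + 18*√2)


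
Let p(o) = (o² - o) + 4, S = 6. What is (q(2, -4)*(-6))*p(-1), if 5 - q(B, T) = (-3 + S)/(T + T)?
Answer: -387/2 ≈ -193.50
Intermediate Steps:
p(o) = 4 + o² - o
q(B, T) = 5 - 3/(2*T) (q(B, T) = 5 - (-3 + 6)/(T + T) = 5 - 3/(2*T))
(q(2, -4)*(-6))*p(-1) = ((5 - 3/2/(-4))*(-6))*(4 + (-1)² - 1*(-1)) = ((5 - 3/2*(-¼))*(-6))*(4 + 1 + 1) = ((5 + 3/8)*(-6))*6 = ((43/8)*(-6))*6 = -129/4*6 = -387/2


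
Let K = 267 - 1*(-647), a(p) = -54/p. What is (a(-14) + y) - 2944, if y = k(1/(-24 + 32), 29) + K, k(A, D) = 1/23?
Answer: -326202/161 ≈ -2026.1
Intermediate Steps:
K = 914 (K = 267 + 647 = 914)
k(A, D) = 1/23
y = 21023/23 (y = 1/23 + 914 = 21023/23 ≈ 914.04)
(a(-14) + y) - 2944 = (-54/(-14) + 21023/23) - 2944 = (-54*(-1/14) + 21023/23) - 2944 = (27/7 + 21023/23) - 2944 = 147782/161 - 2944 = -326202/161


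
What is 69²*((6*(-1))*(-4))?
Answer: 114264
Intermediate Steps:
69²*((6*(-1))*(-4)) = 4761*(-6*(-4)) = 4761*24 = 114264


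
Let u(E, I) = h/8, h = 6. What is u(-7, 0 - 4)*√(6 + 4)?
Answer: 3*√10/4 ≈ 2.3717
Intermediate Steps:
u(E, I) = ¾ (u(E, I) = 6/8 = 6*(⅛) = ¾)
u(-7, 0 - 4)*√(6 + 4) = 3*√(6 + 4)/4 = 3*√10/4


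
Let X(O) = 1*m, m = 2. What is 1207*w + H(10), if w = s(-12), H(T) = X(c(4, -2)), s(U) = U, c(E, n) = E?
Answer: -14482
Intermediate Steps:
X(O) = 2 (X(O) = 1*2 = 2)
H(T) = 2
w = -12
1207*w + H(10) = 1207*(-12) + 2 = -14484 + 2 = -14482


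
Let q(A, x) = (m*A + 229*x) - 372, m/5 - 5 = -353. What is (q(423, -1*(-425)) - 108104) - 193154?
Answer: -940325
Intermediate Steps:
m = -1740 (m = 25 + 5*(-353) = 25 - 1765 = -1740)
q(A, x) = -372 - 1740*A + 229*x (q(A, x) = (-1740*A + 229*x) - 372 = -372 - 1740*A + 229*x)
(q(423, -1*(-425)) - 108104) - 193154 = ((-372 - 1740*423 + 229*(-1*(-425))) - 108104) - 193154 = ((-372 - 736020 + 229*425) - 108104) - 193154 = ((-372 - 736020 + 97325) - 108104) - 193154 = (-639067 - 108104) - 193154 = -747171 - 193154 = -940325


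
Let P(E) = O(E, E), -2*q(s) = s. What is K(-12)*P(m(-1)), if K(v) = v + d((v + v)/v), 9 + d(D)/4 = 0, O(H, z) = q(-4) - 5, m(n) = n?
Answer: 144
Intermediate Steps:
q(s) = -s/2
O(H, z) = -3 (O(H, z) = -½*(-4) - 5 = 2 - 5 = -3)
P(E) = -3
d(D) = -36 (d(D) = -36 + 4*0 = -36 + 0 = -36)
K(v) = -36 + v (K(v) = v - 36 = -36 + v)
K(-12)*P(m(-1)) = (-36 - 12)*(-3) = -48*(-3) = 144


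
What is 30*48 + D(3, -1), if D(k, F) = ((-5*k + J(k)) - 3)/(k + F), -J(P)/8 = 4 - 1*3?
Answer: 1427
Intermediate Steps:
J(P) = -8 (J(P) = -8*(4 - 1*3) = -8*(4 - 3) = -8*1 = -8)
D(k, F) = (-11 - 5*k)/(F + k) (D(k, F) = ((-5*k - 8) - 3)/(k + F) = ((-8 - 5*k) - 3)/(F + k) = (-11 - 5*k)/(F + k))
30*48 + D(3, -1) = 30*48 + (-11 - 5*3)/(-1 + 3) = 1440 + (-11 - 15)/2 = 1440 + (½)*(-26) = 1440 - 13 = 1427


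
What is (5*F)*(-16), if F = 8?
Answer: -640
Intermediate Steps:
(5*F)*(-16) = (5*8)*(-16) = 40*(-16) = -640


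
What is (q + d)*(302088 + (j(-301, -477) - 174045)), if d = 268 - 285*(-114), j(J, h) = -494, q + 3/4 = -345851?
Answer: -159739178875/4 ≈ -3.9935e+10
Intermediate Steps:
q = -1383407/4 (q = -¾ - 345851 = -1383407/4 ≈ -3.4585e+5)
d = 32758 (d = 268 + 32490 = 32758)
(q + d)*(302088 + (j(-301, -477) - 174045)) = (-1383407/4 + 32758)*(302088 + (-494 - 174045)) = -1252375*(302088 - 174539)/4 = -1252375/4*127549 = -159739178875/4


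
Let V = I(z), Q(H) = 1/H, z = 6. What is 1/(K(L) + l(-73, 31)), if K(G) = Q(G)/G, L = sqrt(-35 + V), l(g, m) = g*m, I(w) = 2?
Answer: -33/74680 ≈ -0.00044189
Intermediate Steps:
V = 2
L = I*sqrt(33) (L = sqrt(-35 + 2) = sqrt(-33) = I*sqrt(33) ≈ 5.7446*I)
K(G) = G**(-2) (K(G) = 1/(G*G) = G**(-2))
1/(K(L) + l(-73, 31)) = 1/((I*sqrt(33))**(-2) - 73*31) = 1/(-1/33 - 2263) = 1/(-74680/33) = -33/74680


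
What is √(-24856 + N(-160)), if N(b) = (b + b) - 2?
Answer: I*√25178 ≈ 158.68*I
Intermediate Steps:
N(b) = -2 + 2*b (N(b) = 2*b - 2 = -2 + 2*b)
√(-24856 + N(-160)) = √(-24856 + (-2 + 2*(-160))) = √(-24856 + (-2 - 320)) = √(-24856 - 322) = √(-25178) = I*√25178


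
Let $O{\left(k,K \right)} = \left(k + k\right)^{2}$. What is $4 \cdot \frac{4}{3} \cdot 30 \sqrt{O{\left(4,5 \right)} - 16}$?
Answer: $640 \sqrt{3} \approx 1108.5$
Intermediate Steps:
$O{\left(k,K \right)} = 4 k^{2}$ ($O{\left(k,K \right)} = \left(2 k\right)^{2} = 4 k^{2}$)
$4 \cdot \frac{4}{3} \cdot 30 \sqrt{O{\left(4,5 \right)} - 16} = 4 \cdot \frac{4}{3} \cdot 30 \sqrt{4 \cdot 4^{2} - 16} = 4 \cdot 4 \cdot \frac{1}{3} \cdot 30 \sqrt{4 \cdot 16 - 16} = 4 \cdot \frac{4}{3} \cdot 30 \sqrt{64 - 16} = \frac{16}{3} \cdot 30 \sqrt{48} = 160 \cdot 4 \sqrt{3} = 640 \sqrt{3}$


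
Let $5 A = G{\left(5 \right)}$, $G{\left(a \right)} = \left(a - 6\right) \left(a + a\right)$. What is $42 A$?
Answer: $-84$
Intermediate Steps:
$G{\left(a \right)} = 2 a \left(-6 + a\right)$ ($G{\left(a \right)} = \left(-6 + a\right) 2 a = 2 a \left(-6 + a\right)$)
$A = -2$ ($A = \frac{2 \cdot 5 \left(-6 + 5\right)}{5} = \frac{2 \cdot 5 \left(-1\right)}{5} = \frac{1}{5} \left(-10\right) = -2$)
$42 A = 42 \left(-2\right) = -84$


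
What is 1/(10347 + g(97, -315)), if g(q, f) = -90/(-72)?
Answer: 4/41393 ≈ 9.6635e-5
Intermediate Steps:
g(q, f) = 5/4 (g(q, f) = -90*(-1/72) = 5/4)
1/(10347 + g(97, -315)) = 1/(10347 + 5/4) = 1/(41393/4) = 4/41393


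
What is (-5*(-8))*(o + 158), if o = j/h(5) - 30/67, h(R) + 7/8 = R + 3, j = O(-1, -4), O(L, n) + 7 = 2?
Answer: 23960480/3819 ≈ 6274.0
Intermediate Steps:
O(L, n) = -5 (O(L, n) = -7 + 2 = -5)
j = -5
h(R) = 17/8 + R (h(R) = -7/8 + (R + 3) = -7/8 + (3 + R) = 17/8 + R)
o = -4390/3819 (o = -5/(17/8 + 5) - 30/67 = -5/57/8 - 30*1/67 = -5*8/57 - 30/67 = -40/57 - 30/67 = -4390/3819 ≈ -1.1495)
(-5*(-8))*(o + 158) = (-5*(-8))*(-4390/3819 + 158) = 40*(599012/3819) = 23960480/3819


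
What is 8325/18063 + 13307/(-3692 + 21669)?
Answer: 43335874/36079839 ≈ 1.2011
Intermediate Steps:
8325/18063 + 13307/(-3692 + 21669) = 8325*(1/18063) + 13307/17977 = 925/2007 + 13307*(1/17977) = 925/2007 + 13307/17977 = 43335874/36079839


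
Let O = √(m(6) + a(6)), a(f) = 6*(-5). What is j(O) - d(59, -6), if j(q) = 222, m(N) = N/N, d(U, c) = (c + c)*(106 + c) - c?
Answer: 1416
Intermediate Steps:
d(U, c) = -c + 2*c*(106 + c) (d(U, c) = (2*c)*(106 + c) - c = 2*c*(106 + c) - c = -c + 2*c*(106 + c))
m(N) = 1
a(f) = -30
O = I*√29 (O = √(1 - 30) = √(-29) = I*√29 ≈ 5.3852*I)
j(O) - d(59, -6) = 222 - (-6)*(211 + 2*(-6)) = 222 - (-6)*(211 - 12) = 222 - (-6)*199 = 222 - 1*(-1194) = 222 + 1194 = 1416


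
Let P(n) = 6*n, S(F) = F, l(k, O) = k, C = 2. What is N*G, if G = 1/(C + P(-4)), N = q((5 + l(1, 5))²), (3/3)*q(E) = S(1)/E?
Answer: -1/792 ≈ -0.0012626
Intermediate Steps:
q(E) = 1/E
N = 1/36 (N = 1/((5 + 1)²) = 1/(6²) = 1/36 ≈ 0.027778)
G = -1/22 (G = 1/(2 + 6*(-4)) = 1/(2 - 24) = 1/(-22) = -1/22 ≈ -0.045455)
N*G = (1/36)*(-1/22) = -1/792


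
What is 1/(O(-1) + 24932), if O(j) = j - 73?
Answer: 1/24858 ≈ 4.0228e-5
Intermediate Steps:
O(j) = -73 + j
1/(O(-1) + 24932) = 1/((-73 - 1) + 24932) = 1/(-74 + 24932) = 1/24858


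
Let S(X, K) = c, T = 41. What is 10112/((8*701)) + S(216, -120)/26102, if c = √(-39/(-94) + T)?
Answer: 1264/701 + √365942/2453588 ≈ 1.8034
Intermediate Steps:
c = √365942/94 (c = √(-39/(-94) + 41) = √(-39*(-1/94) + 41) = √(39/94 + 41) = √(3893/94) = √365942/94 ≈ 6.4354)
S(X, K) = √365942/94
10112/((8*701)) + S(216, -120)/26102 = 10112/((8*701)) + (√365942/94)/26102 = 10112/5608 + (√365942/94)*(1/26102) = 10112*(1/5608) + √365942/2453588 = 1264/701 + √365942/2453588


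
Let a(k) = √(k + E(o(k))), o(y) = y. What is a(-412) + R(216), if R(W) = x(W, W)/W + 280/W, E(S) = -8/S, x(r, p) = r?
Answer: 62/27 + 7*I*√89198/103 ≈ 2.2963 + 20.297*I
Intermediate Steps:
a(k) = √(k - 8/k)
R(W) = 1 + 280/W (R(W) = W/W + 280/W = 1 + 280/W)
a(-412) + R(216) = √(-412 - 8/(-412)) + (280 + 216)/216 = √(-412 - 8*(-1/412)) + (1/216)*496 = √(-412 + 2/103) + 62/27 = √(-42434/103) + 62/27 = 7*I*√89198/103 + 62/27 = 62/27 + 7*I*√89198/103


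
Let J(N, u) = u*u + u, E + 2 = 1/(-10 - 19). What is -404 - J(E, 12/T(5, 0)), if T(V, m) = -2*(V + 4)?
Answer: -3634/9 ≈ -403.78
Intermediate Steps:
T(V, m) = -8 - 2*V (T(V, m) = -2*(4 + V) = -8 - 2*V)
E = -59/29 (E = -2 + 1/(-10 - 19) = -2 + 1/(-29) = -2 - 1/29 = -59/29 ≈ -2.0345)
J(N, u) = u + u**2 (J(N, u) = u**2 + u = u + u**2)
-404 - J(E, 12/T(5, 0)) = -404 - 12/(-8 - 2*5)*(1 + 12/(-8 - 2*5)) = -404 - 12/(-8 - 10)*(1 + 12/(-8 - 10)) = -404 - 12/(-18)*(1 + 12/(-18)) = -404 - 12*(-1/18)*(1 + 12*(-1/18)) = -404 - (-2)*(1 - 2/3)/3 = -404 - (-2)/(3*3) = -404 - 1*(-2/9) = -404 + 2/9 = -3634/9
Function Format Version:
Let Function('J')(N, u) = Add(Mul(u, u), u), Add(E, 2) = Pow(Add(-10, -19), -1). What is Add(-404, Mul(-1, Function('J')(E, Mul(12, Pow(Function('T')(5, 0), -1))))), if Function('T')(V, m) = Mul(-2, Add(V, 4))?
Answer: Rational(-3634, 9) ≈ -403.78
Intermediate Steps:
Function('T')(V, m) = Add(-8, Mul(-2, V)) (Function('T')(V, m) = Mul(-2, Add(4, V)) = Add(-8, Mul(-2, V)))
E = Rational(-59, 29) (E = Add(-2, Pow(Add(-10, -19), -1)) = Add(-2, Pow(-29, -1)) = Add(-2, Rational(-1, 29)) = Rational(-59, 29) ≈ -2.0345)
Function('J')(N, u) = Add(u, Pow(u, 2)) (Function('J')(N, u) = Add(Pow(u, 2), u) = Add(u, Pow(u, 2)))
Add(-404, Mul(-1, Function('J')(E, Mul(12, Pow(Function('T')(5, 0), -1))))) = Add(-404, Mul(-1, Mul(Mul(12, Pow(Add(-8, Mul(-2, 5)), -1)), Add(1, Mul(12, Pow(Add(-8, Mul(-2, 5)), -1)))))) = Add(-404, Mul(-1, Mul(Mul(12, Pow(Add(-8, -10), -1)), Add(1, Mul(12, Pow(Add(-8, -10), -1)))))) = Add(-404, Mul(-1, Mul(Mul(12, Pow(-18, -1)), Add(1, Mul(12, Pow(-18, -1)))))) = Add(-404, Mul(-1, Mul(Mul(12, Rational(-1, 18)), Add(1, Mul(12, Rational(-1, 18)))))) = Add(-404, Mul(-1, Mul(Rational(-2, 3), Add(1, Rational(-2, 3))))) = Add(-404, Mul(-1, Mul(Rational(-2, 3), Rational(1, 3)))) = Add(-404, Mul(-1, Rational(-2, 9))) = Add(-404, Rational(2, 9)) = Rational(-3634, 9)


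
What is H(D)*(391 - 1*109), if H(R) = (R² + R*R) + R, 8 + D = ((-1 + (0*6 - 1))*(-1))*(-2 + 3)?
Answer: 18612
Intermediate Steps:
D = -6 (D = -8 + ((-1 + (0*6 - 1))*(-1))*(-2 + 3) = -8 + ((-1 + (0 - 1))*(-1))*1 = -8 + ((-1 - 1)*(-1))*1 = -8 - 2*(-1)*1 = -8 + 2*1 = -8 + 2 = -6)
H(R) = R + 2*R² (H(R) = (R² + R²) + R = 2*R² + R = R + 2*R²)
H(D)*(391 - 1*109) = (-6*(1 + 2*(-6)))*(391 - 1*109) = (-6*(1 - 12))*(391 - 109) = -6*(-11)*282 = 66*282 = 18612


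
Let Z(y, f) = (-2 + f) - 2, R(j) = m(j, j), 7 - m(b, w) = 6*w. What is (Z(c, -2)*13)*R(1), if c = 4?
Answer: -78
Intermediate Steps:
m(b, w) = 7 - 6*w
R(j) = 7 - 6*j
Z(y, f) = -4 + f
(Z(c, -2)*13)*R(1) = ((-4 - 2)*13)*(7 - 6*1) = (-6*13)*(7 - 6) = -78*1 = -78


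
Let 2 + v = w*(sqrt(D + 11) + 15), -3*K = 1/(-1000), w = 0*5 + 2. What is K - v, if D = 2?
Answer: -83999/3000 - 2*sqrt(13) ≈ -35.211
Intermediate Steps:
w = 2 (w = 0 + 2 = 2)
K = 1/3000 (K = -1/3/(-1000) = -1/3*(-1/1000) = 1/3000 ≈ 0.00033333)
v = 28 + 2*sqrt(13) (v = -2 + 2*(sqrt(2 + 11) + 15) = -2 + 2*(sqrt(13) + 15) = -2 + 2*(15 + sqrt(13)) = -2 + (30 + 2*sqrt(13)) = 28 + 2*sqrt(13) ≈ 35.211)
K - v = 1/3000 - (28 + 2*sqrt(13)) = 1/3000 + (-28 - 2*sqrt(13)) = -83999/3000 - 2*sqrt(13)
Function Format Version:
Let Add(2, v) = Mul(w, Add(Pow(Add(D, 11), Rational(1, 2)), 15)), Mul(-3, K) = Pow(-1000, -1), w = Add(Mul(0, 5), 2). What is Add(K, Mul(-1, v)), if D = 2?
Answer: Add(Rational(-83999, 3000), Mul(-2, Pow(13, Rational(1, 2)))) ≈ -35.211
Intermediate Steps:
w = 2 (w = Add(0, 2) = 2)
K = Rational(1, 3000) (K = Mul(Rational(-1, 3), Pow(-1000, -1)) = Mul(Rational(-1, 3), Rational(-1, 1000)) = Rational(1, 3000) ≈ 0.00033333)
v = Add(28, Mul(2, Pow(13, Rational(1, 2)))) (v = Add(-2, Mul(2, Add(Pow(Add(2, 11), Rational(1, 2)), 15))) = Add(-2, Mul(2, Add(Pow(13, Rational(1, 2)), 15))) = Add(-2, Mul(2, Add(15, Pow(13, Rational(1, 2))))) = Add(-2, Add(30, Mul(2, Pow(13, Rational(1, 2))))) = Add(28, Mul(2, Pow(13, Rational(1, 2)))) ≈ 35.211)
Add(K, Mul(-1, v)) = Add(Rational(1, 3000), Mul(-1, Add(28, Mul(2, Pow(13, Rational(1, 2)))))) = Add(Rational(1, 3000), Add(-28, Mul(-2, Pow(13, Rational(1, 2))))) = Add(Rational(-83999, 3000), Mul(-2, Pow(13, Rational(1, 2))))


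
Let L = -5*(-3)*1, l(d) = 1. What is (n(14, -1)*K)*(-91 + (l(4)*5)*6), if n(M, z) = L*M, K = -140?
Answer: 1793400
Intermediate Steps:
L = 15 (L = 15*1 = 15)
n(M, z) = 15*M
(n(14, -1)*K)*(-91 + (l(4)*5)*6) = ((15*14)*(-140))*(-91 + (1*5)*6) = (210*(-140))*(-91 + 5*6) = -29400*(-91 + 30) = -29400*(-61) = 1793400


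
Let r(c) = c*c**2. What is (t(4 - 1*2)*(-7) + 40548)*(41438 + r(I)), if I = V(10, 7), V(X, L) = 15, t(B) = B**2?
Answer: 1815822760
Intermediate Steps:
I = 15
r(c) = c**3
(t(4 - 1*2)*(-7) + 40548)*(41438 + r(I)) = ((4 - 1*2)**2*(-7) + 40548)*(41438 + 15**3) = ((4 - 2)**2*(-7) + 40548)*(41438 + 3375) = (2**2*(-7) + 40548)*44813 = (4*(-7) + 40548)*44813 = (-28 + 40548)*44813 = 40520*44813 = 1815822760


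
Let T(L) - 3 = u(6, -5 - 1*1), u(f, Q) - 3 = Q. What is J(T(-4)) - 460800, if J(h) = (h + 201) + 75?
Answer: -460524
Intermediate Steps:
u(f, Q) = 3 + Q
T(L) = 0 (T(L) = 3 + (3 + (-5 - 1*1)) = 3 + (3 + (-5 - 1)) = 3 + (3 - 6) = 3 - 3 = 0)
J(h) = 276 + h (J(h) = (201 + h) + 75 = 276 + h)
J(T(-4)) - 460800 = (276 + 0) - 460800 = 276 - 460800 = -460524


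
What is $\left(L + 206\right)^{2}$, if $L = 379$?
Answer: $342225$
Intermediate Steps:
$\left(L + 206\right)^{2} = \left(379 + 206\right)^{2} = 585^{2} = 342225$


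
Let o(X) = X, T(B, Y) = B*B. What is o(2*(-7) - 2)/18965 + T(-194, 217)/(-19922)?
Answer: -357042746/188910365 ≈ -1.8900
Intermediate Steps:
T(B, Y) = B**2
o(2*(-7) - 2)/18965 + T(-194, 217)/(-19922) = (2*(-7) - 2)/18965 + (-194)**2/(-19922) = (-14 - 2)*(1/18965) + 37636*(-1/19922) = -16*1/18965 - 18818/9961 = -16/18965 - 18818/9961 = -357042746/188910365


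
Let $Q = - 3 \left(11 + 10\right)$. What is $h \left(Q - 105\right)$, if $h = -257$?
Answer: $43176$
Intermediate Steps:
$Q = -63$ ($Q = \left(-3\right) 21 = -63$)
$h \left(Q - 105\right) = - 257 \left(-63 - 105\right) = \left(-257\right) \left(-168\right) = 43176$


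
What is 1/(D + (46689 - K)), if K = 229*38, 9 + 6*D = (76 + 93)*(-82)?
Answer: 6/214055 ≈ 2.8030e-5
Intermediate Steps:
D = -13867/6 (D = -3/2 + ((76 + 93)*(-82))/6 = -3/2 + (169*(-82))/6 = -3/2 + (⅙)*(-13858) = -3/2 - 6929/3 = -13867/6 ≈ -2311.2)
K = 8702
1/(D + (46689 - K)) = 1/(-13867/6 + (46689 - 1*8702)) = 1/(-13867/6 + (46689 - 8702)) = 1/(-13867/6 + 37987) = 1/(214055/6) = 6/214055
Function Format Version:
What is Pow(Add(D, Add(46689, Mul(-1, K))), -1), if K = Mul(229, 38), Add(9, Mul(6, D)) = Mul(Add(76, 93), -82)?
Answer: Rational(6, 214055) ≈ 2.8030e-5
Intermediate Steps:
D = Rational(-13867, 6) (D = Add(Rational(-3, 2), Mul(Rational(1, 6), Mul(Add(76, 93), -82))) = Add(Rational(-3, 2), Mul(Rational(1, 6), Mul(169, -82))) = Add(Rational(-3, 2), Mul(Rational(1, 6), -13858)) = Add(Rational(-3, 2), Rational(-6929, 3)) = Rational(-13867, 6) ≈ -2311.2)
K = 8702
Pow(Add(D, Add(46689, Mul(-1, K))), -1) = Pow(Add(Rational(-13867, 6), Add(46689, Mul(-1, 8702))), -1) = Pow(Add(Rational(-13867, 6), Add(46689, -8702)), -1) = Pow(Add(Rational(-13867, 6), 37987), -1) = Pow(Rational(214055, 6), -1) = Rational(6, 214055)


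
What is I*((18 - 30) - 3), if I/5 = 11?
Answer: -825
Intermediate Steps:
I = 55 (I = 5*11 = 55)
I*((18 - 30) - 3) = 55*((18 - 30) - 3) = 55*(-12 - 3) = 55*(-15) = -825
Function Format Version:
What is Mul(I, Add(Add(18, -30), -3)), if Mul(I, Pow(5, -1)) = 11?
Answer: -825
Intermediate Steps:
I = 55 (I = Mul(5, 11) = 55)
Mul(I, Add(Add(18, -30), -3)) = Mul(55, Add(Add(18, -30), -3)) = Mul(55, Add(-12, -3)) = Mul(55, -15) = -825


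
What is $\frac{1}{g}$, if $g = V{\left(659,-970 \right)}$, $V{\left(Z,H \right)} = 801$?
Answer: $\frac{1}{801} \approx 0.0012484$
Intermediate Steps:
$g = 801$
$\frac{1}{g} = \frac{1}{801}$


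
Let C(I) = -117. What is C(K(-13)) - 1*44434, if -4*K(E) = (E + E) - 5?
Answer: -44551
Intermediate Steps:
K(E) = 5/4 - E/2 (K(E) = -((E + E) - 5)/4 = -(2*E - 5)/4 = -(-5 + 2*E)/4 = 5/4 - E/2)
C(K(-13)) - 1*44434 = -117 - 1*44434 = -117 - 44434 = -44551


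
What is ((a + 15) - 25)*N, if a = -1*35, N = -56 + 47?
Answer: 405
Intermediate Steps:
N = -9
a = -35
((a + 15) - 25)*N = ((-35 + 15) - 25)*(-9) = (-20 - 25)*(-9) = -45*(-9) = 405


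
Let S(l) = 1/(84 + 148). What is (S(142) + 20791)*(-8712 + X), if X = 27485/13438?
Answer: -564565045095323/3117616 ≈ -1.8109e+8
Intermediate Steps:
S(l) = 1/232
X = 27485/13438 (X = 27485*(1/13438) = 27485/13438 ≈ 2.0453)
(S(142) + 20791)*(-8712 + X) = (1/232 + 20791)*(-8712 + 27485/13438) = (4823513/232)*(-117044371/13438) = -564565045095323/3117616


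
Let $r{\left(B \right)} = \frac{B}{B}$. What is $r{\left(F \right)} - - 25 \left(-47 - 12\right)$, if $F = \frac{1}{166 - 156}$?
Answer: $-1474$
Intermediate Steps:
$F = \frac{1}{10} \approx 0.1$
$r{\left(B \right)} = 1$
$r{\left(F \right)} - - 25 \left(-47 - 12\right) = 1 - - 25 \left(-47 - 12\right) = 1 - \left(-25\right) \left(-59\right) = 1 - 1475 = -1474$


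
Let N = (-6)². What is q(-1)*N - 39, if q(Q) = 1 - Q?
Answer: 33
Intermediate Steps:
N = 36
q(-1)*N - 39 = (1 - 1*(-1))*36 - 39 = (1 + 1)*36 - 39 = 2*36 - 39 = 72 - 39 = 33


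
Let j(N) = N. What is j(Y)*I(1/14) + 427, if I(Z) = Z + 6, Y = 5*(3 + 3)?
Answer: 4264/7 ≈ 609.14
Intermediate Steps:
Y = 30 (Y = 5*6 = 30)
I(Z) = 6 + Z
j(Y)*I(1/14) + 427 = 30*(6 + 1/14) + 427 = 30*(85/14) + 427 = 1275/7 + 427 = 4264/7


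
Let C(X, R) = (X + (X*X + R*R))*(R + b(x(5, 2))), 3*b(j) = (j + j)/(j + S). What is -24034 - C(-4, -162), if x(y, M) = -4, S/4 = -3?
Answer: 4225062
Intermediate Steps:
S = -12 (S = 4*(-3) = -12)
b(j) = 2*j/(3*(-12 + j)) (b(j) = ((j + j)/(j - 12))/3 = ((2*j)/(-12 + j))/3 = (2*j/(-12 + j))/3 = 2*j/(3*(-12 + j)))
C(X, R) = (⅙ + R)*(X + R² + X²) (C(X, R) = (X + (X*X + R*R))*(R + (⅔)*(-4)/(-12 - 4)) = (X + (X² + R²))*(R + (⅔)*(-4)/(-16)) = (X + (R² + X²))*(R + (⅔)*(-4)*(-1/16)) = (X + R² + X²)*(R + ⅙) = (X + R² + X²)*(⅙ + R) = (⅙ + R)*(X + R² + X²))
-24034 - C(-4, -162) = -24034 - ((-162)³ + (⅙)*(-4) + (⅙)*(-162)² + (⅙)*(-4)² - 162*(-4) - 162*(-4)²) = -24034 - (-4251528 - ⅔ + (⅙)*26244 + (⅙)*16 + 648 - 162*16) = -24034 - (-4251528 - ⅔ + 4374 + 8/3 + 648 - 2592) = -24034 - 1*(-4249096) = -24034 + 4249096 = 4225062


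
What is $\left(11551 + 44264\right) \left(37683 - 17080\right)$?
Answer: $1149956445$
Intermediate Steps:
$\left(11551 + 44264\right) \left(37683 - 17080\right) = 55815 \cdot 20603 = 1149956445$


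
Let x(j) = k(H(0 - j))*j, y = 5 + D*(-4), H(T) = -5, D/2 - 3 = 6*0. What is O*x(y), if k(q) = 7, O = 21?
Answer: -2793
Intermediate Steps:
D = 6 (D = 6 + 2*(6*0) = 6 + 2*0 = 6 + 0 = 6)
y = -19 (y = 5 + 6*(-4) = 5 - 24 = -19)
x(j) = 7*j
O*x(y) = 21*(7*(-19)) = 21*(-133) = -2793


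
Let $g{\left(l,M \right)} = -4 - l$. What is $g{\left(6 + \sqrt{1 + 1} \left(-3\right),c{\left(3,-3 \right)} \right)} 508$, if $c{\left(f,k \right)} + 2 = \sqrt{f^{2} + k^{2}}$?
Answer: $-5080 + 1524 \sqrt{2} \approx -2924.7$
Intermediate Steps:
$c{\left(f,k \right)} = -2 + \sqrt{f^{2} + k^{2}}$
$g{\left(6 + \sqrt{1 + 1} \left(-3\right),c{\left(3,-3 \right)} \right)} 508 = \left(-4 - \left(6 + \sqrt{1 + 1} \left(-3\right)\right)\right) 508 = \left(-4 - \left(6 + \sqrt{2} \left(-3\right)\right)\right) 508 = \left(-4 - \left(6 - 3 \sqrt{2}\right)\right) 508 = \left(-10 + 3 \sqrt{2}\right) 508 = -5080 + 1524 \sqrt{2}$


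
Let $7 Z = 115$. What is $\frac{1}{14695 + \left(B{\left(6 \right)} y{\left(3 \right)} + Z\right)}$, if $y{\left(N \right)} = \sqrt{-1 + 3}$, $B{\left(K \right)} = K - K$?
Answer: $\frac{7}{102980} \approx 6.7974 \cdot 10^{-5}$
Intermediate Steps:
$Z = \frac{115}{7}$ ($Z = \frac{1}{7} \cdot 115 = \frac{115}{7} \approx 16.429$)
$B{\left(K \right)} = 0$
$y{\left(N \right)} = \sqrt{2}$
$\frac{1}{14695 + \left(B{\left(6 \right)} y{\left(3 \right)} + Z\right)} = \frac{1}{14695 + \left(0 \sqrt{2} + \frac{115}{7}\right)} = \frac{1}{14695 + \left(0 + \frac{115}{7}\right)} = \frac{1}{14695 + \frac{115}{7}} = \frac{1}{\frac{102980}{7}} = \frac{7}{102980}$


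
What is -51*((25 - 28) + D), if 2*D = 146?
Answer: -3570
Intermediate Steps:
D = 73 (D = (½)*146 = 73)
-51*((25 - 28) + D) = -51*((25 - 28) + 73) = -51*(-3 + 73) = -51*70 = -3570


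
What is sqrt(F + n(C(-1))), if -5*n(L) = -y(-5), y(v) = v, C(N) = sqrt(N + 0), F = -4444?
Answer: I*sqrt(4445) ≈ 66.671*I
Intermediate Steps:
C(N) = sqrt(N)
n(L) = -1 (n(L) = -(-1)*(-5)/5 = -1/5*5 = -1)
sqrt(F + n(C(-1))) = sqrt(-4444 - 1) = sqrt(-4445) = I*sqrt(4445)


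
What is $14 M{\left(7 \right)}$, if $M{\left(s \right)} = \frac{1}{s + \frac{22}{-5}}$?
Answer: $\frac{70}{13} \approx 5.3846$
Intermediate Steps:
$M{\left(s \right)} = \frac{1}{- \frac{22}{5} + s}$ ($M{\left(s \right)} = \frac{1}{s + 22 \left(- \frac{1}{5}\right)} = \frac{1}{s - \frac{22}{5}} = \frac{1}{- \frac{22}{5} + s}$)
$14 M{\left(7 \right)} = 14 \frac{5}{-22 + 5 \cdot 7} = 14 \frac{5}{-22 + 35} = 14 \cdot \frac{5}{13} = \frac{70}{13}$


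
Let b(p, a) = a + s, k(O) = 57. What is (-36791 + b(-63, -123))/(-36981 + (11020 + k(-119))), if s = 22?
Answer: 9223/6476 ≈ 1.4242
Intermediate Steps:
b(p, a) = 22 + a (b(p, a) = a + 22 = 22 + a)
(-36791 + b(-63, -123))/(-36981 + (11020 + k(-119))) = (-36791 + (22 - 123))/(-36981 + (11020 + 57)) = (-36791 - 101)/(-36981 + 11077) = -36892/(-25904) = -36892*(-1/25904) = 9223/6476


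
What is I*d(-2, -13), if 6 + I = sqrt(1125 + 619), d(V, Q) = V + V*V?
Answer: -12 + 8*sqrt(109) ≈ 71.522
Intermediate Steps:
d(V, Q) = V + V**2
I = -6 + 4*sqrt(109) (I = -6 + sqrt(1125 + 619) = -6 + sqrt(1744) = -6 + 4*sqrt(109) ≈ 35.761)
I*d(-2, -13) = (-6 + 4*sqrt(109))*(-2*(1 - 2)) = (-6 + 4*sqrt(109))*(-2*(-1)) = (-6 + 4*sqrt(109))*2 = -12 + 8*sqrt(109)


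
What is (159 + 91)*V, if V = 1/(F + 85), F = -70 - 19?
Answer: -125/2 ≈ -62.500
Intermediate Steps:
F = -89
V = -1/4 (V = 1/(-89 + 85) = 1/(-4) = -1/4 ≈ -0.25000)
(159 + 91)*V = (159 + 91)*(-1/4) = 250*(-1/4) = -125/2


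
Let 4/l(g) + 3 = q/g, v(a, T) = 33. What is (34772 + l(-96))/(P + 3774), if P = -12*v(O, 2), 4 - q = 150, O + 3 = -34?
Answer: 1234310/119919 ≈ 10.293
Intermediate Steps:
O = -37 (O = -3 - 34 = -37)
q = -146 (q = 4 - 1*150 = 4 - 150 = -146)
l(g) = 4/(-3 - 146/g)
P = -396 (P = -12*33 = -396)
(34772 + l(-96))/(P + 3774) = (34772 - 4*(-96)/(146 + 3*(-96)))/(-396 + 3774) = (34772 - 4*(-96)/(146 - 288))/3378 = (34772 - 4*(-96)/(-142))*(1/3378) = (34772 - 4*(-96)*(-1/142))*(1/3378) = (34772 - 192/71)*(1/3378) = (2468620/71)*(1/3378) = 1234310/119919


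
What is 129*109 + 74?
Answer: 14135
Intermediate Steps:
129*109 + 74 = 14061 + 74 = 14135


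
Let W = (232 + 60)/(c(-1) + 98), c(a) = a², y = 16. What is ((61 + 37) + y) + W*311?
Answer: 102098/99 ≈ 1031.3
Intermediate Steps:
W = 292/99 (W = (232 + 60)/((-1)² + 98) = 292/(1 + 98) = 292/99 ≈ 2.9495)
((61 + 37) + y) + W*311 = ((61 + 37) + 16) + (292/99)*311 = (98 + 16) + 90812/99 = 114 + 90812/99 = 102098/99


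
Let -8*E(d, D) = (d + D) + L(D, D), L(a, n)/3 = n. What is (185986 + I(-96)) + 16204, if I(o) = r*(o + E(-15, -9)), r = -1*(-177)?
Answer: 1490611/8 ≈ 1.8633e+5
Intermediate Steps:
L(a, n) = 3*n
r = 177
E(d, D) = -D/2 - d/8 (E(d, D) = -((d + D) + 3*D)/8 = -((D + d) + 3*D)/8 = -(d + 4*D)/8 = -D/2 - d/8)
I(o) = 9027/8 + 177*o (I(o) = 177*(o + (-½*(-9) - ⅛*(-15))) = 177*(o + (9/2 + 15/8)) = 177*(o + 51/8) = 177*(51/8 + o) = 9027/8 + 177*o)
(185986 + I(-96)) + 16204 = (185986 + (9027/8 + 177*(-96))) + 16204 = (185986 + (9027/8 - 16992)) + 16204 = (185986 - 126909/8) + 16204 = 1360979/8 + 16204 = 1490611/8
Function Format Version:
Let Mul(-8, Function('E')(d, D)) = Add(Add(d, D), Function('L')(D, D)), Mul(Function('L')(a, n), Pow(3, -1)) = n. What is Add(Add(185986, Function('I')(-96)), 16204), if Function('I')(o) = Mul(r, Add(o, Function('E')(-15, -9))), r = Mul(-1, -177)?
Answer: Rational(1490611, 8) ≈ 1.8633e+5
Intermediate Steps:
Function('L')(a, n) = Mul(3, n)
r = 177
Function('E')(d, D) = Add(Mul(Rational(-1, 2), D), Mul(Rational(-1, 8), d)) (Function('E')(d, D) = Mul(Rational(-1, 8), Add(Add(d, D), Mul(3, D))) = Mul(Rational(-1, 8), Add(Add(D, d), Mul(3, D))) = Mul(Rational(-1, 8), Add(d, Mul(4, D))) = Add(Mul(Rational(-1, 2), D), Mul(Rational(-1, 8), d)))
Function('I')(o) = Add(Rational(9027, 8), Mul(177, o)) (Function('I')(o) = Mul(177, Add(o, Add(Mul(Rational(-1, 2), -9), Mul(Rational(-1, 8), -15)))) = Mul(177, Add(o, Add(Rational(9, 2), Rational(15, 8)))) = Mul(177, Add(o, Rational(51, 8))) = Mul(177, Add(Rational(51, 8), o)) = Add(Rational(9027, 8), Mul(177, o)))
Add(Add(185986, Function('I')(-96)), 16204) = Add(Add(185986, Add(Rational(9027, 8), Mul(177, -96))), 16204) = Add(Add(185986, Add(Rational(9027, 8), -16992)), 16204) = Add(Add(185986, Rational(-126909, 8)), 16204) = Add(Rational(1360979, 8), 16204) = Rational(1490611, 8)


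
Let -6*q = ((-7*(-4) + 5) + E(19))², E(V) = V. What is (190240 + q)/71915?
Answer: 569368/215745 ≈ 2.6391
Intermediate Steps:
q = -1352/3 (q = -((-7*(-4) + 5) + 19)²/6 = -((28 + 5) + 19)²/6 = -(33 + 19)²/6 = -⅙*52² = -⅙*2704 = -1352/3 ≈ -450.67)
(190240 + q)/71915 = (190240 - 1352/3)/71915 = (569368/3)*(1/71915) = 569368/215745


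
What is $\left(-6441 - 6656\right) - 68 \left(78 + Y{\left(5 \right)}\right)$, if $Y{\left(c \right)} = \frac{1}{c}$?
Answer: $- \frac{92073}{5} \approx -18415.0$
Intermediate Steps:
$\left(-6441 - 6656\right) - 68 \left(78 + Y{\left(5 \right)}\right) = \left(-6441 - 6656\right) - 68 \left(78 + \frac{1}{5}\right) = -13097 - 68 \left(78 + \frac{1}{5}\right) = -13097 - \frac{26588}{5} = - \frac{92073}{5}$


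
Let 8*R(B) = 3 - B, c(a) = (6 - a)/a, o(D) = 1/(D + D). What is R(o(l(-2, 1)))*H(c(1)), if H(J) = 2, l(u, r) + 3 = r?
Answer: 13/16 ≈ 0.81250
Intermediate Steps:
l(u, r) = -3 + r
o(D) = 1/(2*D)
c(a) = (6 - a)/a
R(B) = 3/8 - B/8 (R(B) = (3 - B)/8 = 3/8 - B/8)
R(o(l(-2, 1)))*H(c(1)) = (3/8 - 1/(16*(-3 + 1)))*2 = (3/8 - 1/(16*(-2)))*2 = (3/8 - (-1)/(16*2))*2 = (3/8 - ⅛*(-¼))*2 = (3/8 + 1/32)*2 = (13/32)*2 = 13/16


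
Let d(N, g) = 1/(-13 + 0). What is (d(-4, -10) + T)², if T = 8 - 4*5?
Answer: 24649/169 ≈ 145.85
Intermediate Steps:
T = -12 (T = 8 - 20 = -12)
d(N, g) = -1/13 (d(N, g) = 1/(-13) = -1/13)
(d(-4, -10) + T)² = (-1/13 - 12)² = (-157/13)² = 24649/169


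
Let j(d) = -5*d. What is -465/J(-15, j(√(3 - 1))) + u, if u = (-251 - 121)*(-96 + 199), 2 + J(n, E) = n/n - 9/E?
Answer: -39066 - 675*√2 ≈ -40021.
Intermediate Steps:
J(n, E) = -1 - 9/E (J(n, E) = -2 + (n/n - 9/E) = -2 + (1 - 9/E) = -1 - 9/E)
u = -38316 (u = -372*103 = -38316)
-465/J(-15, j(√(3 - 1))) + u = -465*(-5*√(3 - 1)/(-9 - (-5)*√(3 - 1))) - 38316 = -465*(-5*√2/(-9 - (-5)*√2)) - 38316 = -465*(-5*√2/(-9 + 5*√2)) - 38316 = -(-2325)*√2/(-9 + 5*√2) - 38316 = 2325*√2/(-9 + 5*√2) - 38316 = -38316 + 2325*√2/(-9 + 5*√2)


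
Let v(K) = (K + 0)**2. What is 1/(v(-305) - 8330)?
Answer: 1/84695 ≈ 1.1807e-5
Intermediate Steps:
v(K) = K**2
1/(v(-305) - 8330) = 1/((-305)**2 - 8330) = 1/(93025 - 8330) = 1/84695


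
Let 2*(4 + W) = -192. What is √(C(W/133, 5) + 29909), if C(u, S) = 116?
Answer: 5*√1201 ≈ 173.28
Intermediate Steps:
W = -100 (W = -4 + (½)*(-192) = -4 - 96 = -100)
√(C(W/133, 5) + 29909) = √(116 + 29909) = √30025 = 5*√1201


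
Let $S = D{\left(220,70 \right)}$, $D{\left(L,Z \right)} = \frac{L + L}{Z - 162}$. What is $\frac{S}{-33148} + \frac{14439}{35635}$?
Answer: $\frac{5506135603}{13584133270} \approx 0.40534$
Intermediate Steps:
$D{\left(L,Z \right)} = \frac{2 L}{-162 + Z}$
$S = - \frac{110}{23}$ ($S = 2 \cdot 220 \frac{1}{-162 + 70} = 2 \cdot 220 \frac{1}{-92} = 2 \cdot 220 \left(- \frac{1}{92}\right) = - \frac{110}{23} \approx -4.7826$)
$\frac{S}{-33148} + \frac{14439}{35635} = - \frac{110}{23 \left(-33148\right)} + \frac{14439}{35635} = \left(- \frac{110}{23}\right) \left(- \frac{1}{33148}\right) + 14439 \cdot \frac{1}{35635} = \frac{55}{381202} + \frac{14439}{35635} = \frac{5506135603}{13584133270}$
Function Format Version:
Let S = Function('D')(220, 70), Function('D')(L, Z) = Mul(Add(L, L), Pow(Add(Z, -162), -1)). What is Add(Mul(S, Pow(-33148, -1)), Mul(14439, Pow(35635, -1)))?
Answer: Rational(5506135603, 13584133270) ≈ 0.40534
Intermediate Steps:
Function('D')(L, Z) = Mul(2, L, Pow(Add(-162, Z), -1)) (Function('D')(L, Z) = Mul(Mul(2, L), Pow(Add(-162, Z), -1)) = Mul(2, L, Pow(Add(-162, Z), -1)))
S = Rational(-110, 23) (S = Mul(2, 220, Pow(Add(-162, 70), -1)) = Mul(2, 220, Pow(-92, -1)) = Mul(2, 220, Rational(-1, 92)) = Rational(-110, 23) ≈ -4.7826)
Add(Mul(S, Pow(-33148, -1)), Mul(14439, Pow(35635, -1))) = Add(Mul(Rational(-110, 23), Pow(-33148, -1)), Mul(14439, Pow(35635, -1))) = Add(Mul(Rational(-110, 23), Rational(-1, 33148)), Mul(14439, Rational(1, 35635))) = Add(Rational(55, 381202), Rational(14439, 35635)) = Rational(5506135603, 13584133270)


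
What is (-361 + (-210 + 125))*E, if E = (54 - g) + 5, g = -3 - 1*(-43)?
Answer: -8474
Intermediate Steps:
g = 40 (g = -3 + 43 = 40)
E = 19 (E = (54 - 1*40) + 5 = (54 - 40) + 5 = 14 + 5 = 19)
(-361 + (-210 + 125))*E = (-361 + (-210 + 125))*19 = (-361 - 85)*19 = -446*19 = -8474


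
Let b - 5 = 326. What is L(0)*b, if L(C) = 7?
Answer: 2317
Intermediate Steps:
b = 331 (b = 5 + 326 = 331)
L(0)*b = 7*331 = 2317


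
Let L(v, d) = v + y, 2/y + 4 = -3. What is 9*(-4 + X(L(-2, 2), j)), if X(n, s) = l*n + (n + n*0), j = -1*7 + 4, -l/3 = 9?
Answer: 3492/7 ≈ 498.86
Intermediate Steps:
y = -2/7 (y = 2/(-4 - 3) = 2/(-7) = 2*(-1/7) = -2/7 ≈ -0.28571)
l = -27 (l = -3*9 = -27)
L(v, d) = -2/7 + v (L(v, d) = v - 2/7 = -2/7 + v)
j = -3 (j = -7 + 4 = -3)
X(n, s) = -26*n (X(n, s) = -27*n + (n + n*0) = -27*n + (n + 0) = -27*n + n = -26*n)
9*(-4 + X(L(-2, 2), j)) = 9*(-4 - 26*(-2/7 - 2)) = 9*(-4 - 26*(-16/7)) = 9*(-4 + 416/7) = 9*(388/7) = 3492/7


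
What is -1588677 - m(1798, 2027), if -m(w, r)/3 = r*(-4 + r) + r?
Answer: 10719267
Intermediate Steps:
m(w, r) = -3*r - 3*r*(-4 + r) (m(w, r) = -3*(r*(-4 + r) + r) = -3*(r + r*(-4 + r)) = -3*r - 3*r*(-4 + r))
-1588677 - m(1798, 2027) = -1588677 - 3*2027*(3 - 1*2027) = -1588677 - 3*2027*(3 - 2027) = -1588677 - 3*2027*(-2024) = -1588677 - 1*(-12307944) = -1588677 + 12307944 = 10719267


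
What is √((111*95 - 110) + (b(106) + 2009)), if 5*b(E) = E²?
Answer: 4*√22955/5 ≈ 121.21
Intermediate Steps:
b(E) = E²/5
√((111*95 - 110) + (b(106) + 2009)) = √((111*95 - 110) + ((⅕)*106² + 2009)) = √((10545 - 110) + ((⅕)*11236 + 2009)) = √(10435 + (11236/5 + 2009)) = √(10435 + 21281/5) = √(73456/5) = 4*√22955/5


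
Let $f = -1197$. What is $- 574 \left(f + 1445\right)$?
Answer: $-142352$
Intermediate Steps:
$- 574 \left(f + 1445\right) = - 574 \left(-1197 + 1445\right) = \left(-574\right) 248 = -142352$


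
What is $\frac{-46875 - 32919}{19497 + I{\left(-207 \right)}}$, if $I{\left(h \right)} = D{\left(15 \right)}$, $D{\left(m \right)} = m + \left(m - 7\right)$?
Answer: $- \frac{39897}{9760} \approx -4.0878$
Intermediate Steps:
$D{\left(m \right)} = -7 + 2 m$ ($D{\left(m \right)} = m + \left(m - 7\right) = m + \left(-7 + m\right) = -7 + 2 m$)
$I{\left(h \right)} = 23$ ($I{\left(h \right)} = -7 + 2 \cdot 15 = -7 + 30 = 23$)
$\frac{-46875 - 32919}{19497 + I{\left(-207 \right)}} = \frac{-46875 - 32919}{19497 + 23} = - \frac{79794}{19520} = \left(-79794\right) \frac{1}{19520} = - \frac{39897}{9760}$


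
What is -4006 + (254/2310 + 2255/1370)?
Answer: -1267223117/316470 ≈ -4004.2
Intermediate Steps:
-4006 + (254/2310 + 2255/1370) = -4006 + (254*(1/2310) + 2255*(1/1370)) = -4006 + (127/1155 + 451/274) = -4006 + 555703/316470 = -1267223117/316470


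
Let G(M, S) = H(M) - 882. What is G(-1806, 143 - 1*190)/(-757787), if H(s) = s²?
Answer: -3260754/757787 ≈ -4.3030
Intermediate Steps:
G(M, S) = -882 + M² (G(M, S) = M² - 882 = -882 + M²)
G(-1806, 143 - 1*190)/(-757787) = (-882 + (-1806)²)/(-757787) = (-882 + 3261636)*(-1/757787) = 3260754*(-1/757787) = -3260754/757787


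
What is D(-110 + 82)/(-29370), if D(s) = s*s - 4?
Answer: -26/979 ≈ -0.026558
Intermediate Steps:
D(s) = -4 + s² (D(s) = s² - 4 = -4 + s²)
D(-110 + 82)/(-29370) = (-4 + (-110 + 82)²)/(-29370) = (-4 + (-28)²)*(-1/29370) = (-4 + 784)*(-1/29370) = 780*(-1/29370) = -26/979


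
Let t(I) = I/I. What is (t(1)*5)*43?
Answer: 215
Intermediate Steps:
t(I) = 1
(t(1)*5)*43 = (1*5)*43 = 5*43 = 215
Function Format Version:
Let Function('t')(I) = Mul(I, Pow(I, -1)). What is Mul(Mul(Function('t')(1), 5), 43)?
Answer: 215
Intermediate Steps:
Function('t')(I) = 1
Mul(Mul(Function('t')(1), 5), 43) = Mul(Mul(1, 5), 43) = Mul(5, 43) = 215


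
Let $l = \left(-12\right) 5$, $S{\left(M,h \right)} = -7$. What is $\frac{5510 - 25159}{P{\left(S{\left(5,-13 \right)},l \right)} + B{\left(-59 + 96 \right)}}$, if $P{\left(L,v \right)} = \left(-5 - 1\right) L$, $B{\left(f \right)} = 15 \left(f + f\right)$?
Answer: $- \frac{19649}{1152} \approx -17.056$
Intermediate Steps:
$B{\left(f \right)} = 30 f$ ($B{\left(f \right)} = 15 \cdot 2 f = 30 f$)
$l = -60$
$P{\left(L,v \right)} = - 6 L$
$\frac{5510 - 25159}{P{\left(S{\left(5,-13 \right)},l \right)} + B{\left(-59 + 96 \right)}} = \frac{5510 - 25159}{\left(-6\right) \left(-7\right) + 30 \left(-59 + 96\right)} = - \frac{19649}{42 + 30 \cdot 37} = - \frac{19649}{42 + 1110} = - \frac{19649}{1152}$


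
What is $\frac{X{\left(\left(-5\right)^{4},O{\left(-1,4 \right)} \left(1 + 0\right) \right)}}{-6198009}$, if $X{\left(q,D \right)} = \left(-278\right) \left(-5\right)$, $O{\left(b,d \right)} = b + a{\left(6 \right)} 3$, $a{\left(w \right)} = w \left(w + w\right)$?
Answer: $- \frac{1390}{6198009} \approx -0.00022427$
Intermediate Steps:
$a{\left(w \right)} = 2 w^{2}$ ($a{\left(w \right)} = w 2 w = 2 w^{2}$)
$O{\left(b,d \right)} = 216 + b$ ($O{\left(b,d \right)} = b + 2 \cdot 6^{2} \cdot 3 = b + 2 \cdot 36 \cdot 3 = b + 72 \cdot 3 = b + 216 = 216 + b$)
$X{\left(q,D \right)} = 1390$
$\frac{X{\left(\left(-5\right)^{4},O{\left(-1,4 \right)} \left(1 + 0\right) \right)}}{-6198009} = \frac{1390}{-6198009} = 1390 \left(- \frac{1}{6198009}\right) = - \frac{1390}{6198009}$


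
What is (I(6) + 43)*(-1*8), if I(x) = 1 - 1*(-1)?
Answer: -360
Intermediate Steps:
I(x) = 2 (I(x) = 1 + 1 = 2)
(I(6) + 43)*(-1*8) = (2 + 43)*(-1*8) = 45*(-8) = -360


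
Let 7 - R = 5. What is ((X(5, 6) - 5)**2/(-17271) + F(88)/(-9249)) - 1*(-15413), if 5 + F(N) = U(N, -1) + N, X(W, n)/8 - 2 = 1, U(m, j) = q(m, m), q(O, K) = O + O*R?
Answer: 43193951893/2802447 ≈ 15413.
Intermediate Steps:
R = 2 (R = 7 - 1*5 = 7 - 5 = 2)
q(O, K) = 3*O (q(O, K) = O + O*2 = O + 2*O = 3*O)
U(m, j) = 3*m
X(W, n) = 24 (X(W, n) = 16 + 8*1 = 16 + 8 = 24)
F(N) = -5 + 4*N (F(N) = -5 + (3*N + N) = -5 + 4*N)
((X(5, 6) - 5)**2/(-17271) + F(88)/(-9249)) - 1*(-15413) = ((24 - 5)**2/(-17271) + (-5 + 4*88)/(-9249)) - 1*(-15413) = (19**2*(-1/17271) + (-5 + 352)*(-1/9249)) + 15413 = (361*(-1/17271) + 347*(-1/9249)) + 15413 = (-19/909 - 347/9249) + 15413 = -163718/2802447 + 15413 = 43193951893/2802447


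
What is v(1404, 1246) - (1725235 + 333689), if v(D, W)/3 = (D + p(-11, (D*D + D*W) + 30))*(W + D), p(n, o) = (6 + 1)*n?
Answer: 8490726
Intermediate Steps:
p(n, o) = 7*n
v(D, W) = 3*(-77 + D)*(D + W) (v(D, W) = 3*((D + 7*(-11))*(W + D)) = 3*((D - 77)*(D + W)) = 3*((-77 + D)*(D + W)) = 3*(-77 + D)*(D + W))
v(1404, 1246) - (1725235 + 333689) = (-231*1404 - 231*1246 + 3*1404² + 3*1404*1246) - (1725235 + 333689) = (-324324 - 287826 + 3*1971216 + 5248152) - 1*2058924 = (-324324 - 287826 + 5913648 + 5248152) - 2058924 = 10549650 - 2058924 = 8490726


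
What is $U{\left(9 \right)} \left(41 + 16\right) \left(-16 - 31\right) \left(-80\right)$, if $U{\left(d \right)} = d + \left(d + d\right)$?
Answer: $5786640$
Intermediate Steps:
$U{\left(d \right)} = 3 d$ ($U{\left(d \right)} = d + 2 d = 3 d$)
$U{\left(9 \right)} \left(41 + 16\right) \left(-16 - 31\right) \left(-80\right) = 3 \cdot 9 \left(41 + 16\right) \left(-16 - 31\right) \left(-80\right) = 27 \cdot 57 \left(-47\right) \left(-80\right) = 27 \left(-2679\right) \left(-80\right) = \left(-72333\right) \left(-80\right) = 5786640$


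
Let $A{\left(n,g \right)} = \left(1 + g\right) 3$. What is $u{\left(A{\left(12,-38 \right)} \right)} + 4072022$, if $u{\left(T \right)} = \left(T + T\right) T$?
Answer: $4096664$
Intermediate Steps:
$A{\left(n,g \right)} = 3 + 3 g$
$u{\left(T \right)} = 2 T^{2}$ ($u{\left(T \right)} = 2 T T = 2 T^{2}$)
$u{\left(A{\left(12,-38 \right)} \right)} + 4072022 = 2 \left(3 + 3 \left(-38\right)\right)^{2} + 4072022 = 2 \left(3 - 114\right)^{2} + 4072022 = 2 \left(-111\right)^{2} + 4072022 = 2 \cdot 12321 + 4072022 = 24642 + 4072022 = 4096664$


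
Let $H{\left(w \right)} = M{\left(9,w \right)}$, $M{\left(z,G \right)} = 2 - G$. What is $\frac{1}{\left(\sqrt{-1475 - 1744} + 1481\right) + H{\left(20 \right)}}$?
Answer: $\frac{1463}{2143588} - \frac{i \sqrt{3219}}{2143588} \approx 0.0006825 - 2.6468 \cdot 10^{-5} i$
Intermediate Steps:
$H{\left(w \right)} = 2 - w$
$\frac{1}{\left(\sqrt{-1475 - 1744} + 1481\right) + H{\left(20 \right)}} = \frac{1}{\left(\sqrt{-1475 - 1744} + 1481\right) + \left(2 - 20\right)} = \frac{1}{\left(\sqrt{-3219} + 1481\right) + \left(2 - 20\right)} = \frac{1}{\left(i \sqrt{3219} + 1481\right) - 18} = \frac{1}{\left(1481 + i \sqrt{3219}\right) - 18} = \frac{1}{1463 + i \sqrt{3219}}$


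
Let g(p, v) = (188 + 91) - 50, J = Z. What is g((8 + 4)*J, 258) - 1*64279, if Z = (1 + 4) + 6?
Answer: -64050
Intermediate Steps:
Z = 11 (Z = 5 + 6 = 11)
J = 11
g(p, v) = 229 (g(p, v) = 279 - 50 = 229)
g((8 + 4)*J, 258) - 1*64279 = 229 - 1*64279 = 229 - 64279 = -64050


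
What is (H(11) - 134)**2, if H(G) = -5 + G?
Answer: 16384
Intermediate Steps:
(H(11) - 134)**2 = ((-5 + 11) - 134)**2 = (6 - 134)**2 = (-128)**2 = 16384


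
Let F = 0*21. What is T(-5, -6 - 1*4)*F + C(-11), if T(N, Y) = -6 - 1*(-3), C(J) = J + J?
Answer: -22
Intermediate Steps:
F = 0
C(J) = 2*J
T(N, Y) = -3 (T(N, Y) = -6 + 3 = -3)
T(-5, -6 - 1*4)*F + C(-11) = -3*0 + 2*(-11) = 0 - 22 = -22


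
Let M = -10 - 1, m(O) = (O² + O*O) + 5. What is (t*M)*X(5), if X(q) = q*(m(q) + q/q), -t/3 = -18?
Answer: -166320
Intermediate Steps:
t = 54 (t = -3*(-18) = 54)
m(O) = 5 + 2*O² (m(O) = (O² + O²) + 5 = 2*O² + 5 = 5 + 2*O²)
X(q) = q*(6 + 2*q²) (X(q) = q*((5 + 2*q²) + q/q) = q*((5 + 2*q²) + 1) = q*(6 + 2*q²))
M = -11
(t*M)*X(5) = (54*(-11))*(2*5*(3 + 5²)) = -1188*5*(3 + 25) = -1188*5*28 = -594*280 = -166320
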